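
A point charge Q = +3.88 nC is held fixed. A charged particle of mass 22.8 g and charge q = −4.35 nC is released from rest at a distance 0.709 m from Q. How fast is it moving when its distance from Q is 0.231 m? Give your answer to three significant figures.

Only the electrostatic force acts, so mechanical energy is conserved: ½mv² = U₁ − U₂ = kQq(1/r₁ − 1/r₂).
U₁ − U₂ = (8.99×10⁹ N·m²/C²)(3.88×10⁻⁹ C)(-4.35×10⁻⁹ C)(1/0.709 − 1/0.231) = 4.43×10⁻⁷ J.
v = √(2·4.43×10⁻⁷/0.0228) = 6.23×10⁻³ m/s.

6.23×10⁻³ m/s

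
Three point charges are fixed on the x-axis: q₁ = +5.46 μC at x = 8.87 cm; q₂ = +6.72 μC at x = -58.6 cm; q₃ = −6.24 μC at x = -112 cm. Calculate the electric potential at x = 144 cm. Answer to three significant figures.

Electric potential is a scalar, so the contributions from each charge add algebraically: V = Σ kqᵢ/rᵢ.
Distances from the field point to each charge: r₁ = 1.35 m, r₂ = 2.03 m, r₃ = 2.56 m.
V = k[(5.46×10⁻⁶)/(1.35) + (6.72×10⁻⁶)/(2.03) + (-6.24×10⁻⁶)/(2.56)] = 4.42×10⁴ V.

4.42×10⁴ V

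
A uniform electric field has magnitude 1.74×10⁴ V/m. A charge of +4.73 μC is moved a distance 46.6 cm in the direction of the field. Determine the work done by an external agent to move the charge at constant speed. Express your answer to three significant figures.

-0.0384 J

The potential change for a displacement 46.6 cm in the direction of the field is ΔV = −Ed = -8110 V.
W_ext = qΔV = -0.0384 J.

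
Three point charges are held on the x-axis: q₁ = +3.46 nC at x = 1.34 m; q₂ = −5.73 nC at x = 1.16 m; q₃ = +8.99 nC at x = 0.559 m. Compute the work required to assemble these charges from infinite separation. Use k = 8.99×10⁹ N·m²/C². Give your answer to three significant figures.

The work to assemble the configuration equals its total potential energy, U = Σ kqᵢqⱼ/rᵢⱼ over all pairs.
Pair separations: r₁₂ = 0.180 m, r₁₃ = 0.781 m, r₂₃ = 0.601 m.
U = (-9.90×10⁻⁷) + (3.58×10⁻⁷) + (-7.71×10⁻⁷) = -1.40×10⁻⁶ J.

-1.40×10⁻⁶ J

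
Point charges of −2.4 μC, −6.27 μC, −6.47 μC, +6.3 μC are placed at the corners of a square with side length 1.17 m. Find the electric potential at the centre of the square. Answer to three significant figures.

Electric potential is a scalar, so the contributions from each charge add algebraically: V = Σ kqᵢ/rᵢ.
The distance from each corner to the centre is a√2/2 = 0.827 m.
V = k[(-2.40×10⁻⁶)/(0.827) + (-6.27×10⁻⁶)/(0.827) + (-6.47×10⁻⁶)/(0.827) + (6.30×10⁻⁶)/(0.827)] = -9.61×10⁴ V.

-9.61×10⁴ V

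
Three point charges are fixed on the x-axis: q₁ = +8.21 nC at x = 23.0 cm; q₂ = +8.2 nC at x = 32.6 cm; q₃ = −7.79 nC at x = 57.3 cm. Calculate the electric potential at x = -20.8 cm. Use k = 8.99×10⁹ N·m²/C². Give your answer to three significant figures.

217 V

The total potential is the scalar sum of each charge's contribution, V = Σ kqᵢ/rᵢ.
Distances from the field point to each charge: r₁ = 0.438 m, r₂ = 0.534 m, r₃ = 0.781 m.
V = k[(8.21×10⁻⁹)/(0.438) + (8.20×10⁻⁹)/(0.534) + (-7.79×10⁻⁹)/(0.781)] = 217 V.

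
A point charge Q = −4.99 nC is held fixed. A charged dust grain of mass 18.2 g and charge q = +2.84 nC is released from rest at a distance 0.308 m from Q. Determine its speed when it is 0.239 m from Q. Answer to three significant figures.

Only the electrostatic force acts, so mechanical energy is conserved: ½mv² = U₁ − U₂ = kQq(1/r₁ − 1/r₂).
U₁ − U₂ = (8.99×10⁹ N·m²/C²)(-4.99×10⁻⁹ C)(2.84×10⁻⁹ C)(1/0.308 − 1/0.239) = 1.19×10⁻⁷ J.
v = √(2·1.19×10⁻⁷/0.0182) = 3.62×10⁻³ m/s.

3.62×10⁻³ m/s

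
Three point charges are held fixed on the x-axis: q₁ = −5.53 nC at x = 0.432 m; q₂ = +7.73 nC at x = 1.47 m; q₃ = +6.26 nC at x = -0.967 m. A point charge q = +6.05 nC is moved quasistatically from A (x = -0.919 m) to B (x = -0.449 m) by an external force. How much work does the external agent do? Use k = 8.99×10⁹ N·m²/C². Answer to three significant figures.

For quasistatic motion the external work equals the change in potential energy: W_ext = qΔV = q(V_B − V_A).
At A: distances to the source charges are 1.35 m, 2.39 m, 0.0480 m; V_A = Σ kqᵢ/rᵢ = 1160 V.
At B: distances to the source charges are 0.881 m, 1.92 m, 0.518 m; V_B = Σ kqᵢ/rᵢ = 88.4 V.
ΔV = V_B − V_A = -1080 V.
W_ext = qΔV = (6.05×10⁻⁹ C)(-1080 V) = -6.51×10⁻⁶ J.

-6.51×10⁻⁶ J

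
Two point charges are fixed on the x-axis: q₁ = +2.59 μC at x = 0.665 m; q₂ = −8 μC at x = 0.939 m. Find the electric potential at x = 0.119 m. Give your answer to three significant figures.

-4.51×10⁴ V

Electric potential is a scalar, so the contributions from each charge add algebraically: V = Σ kqᵢ/rᵢ.
Distances from the field point to each charge: r₁ = 0.546 m, r₂ = 0.820 m.
V = k[(2.59×10⁻⁶)/(0.546) + (-8.00×10⁻⁶)/(0.820)] = -4.51×10⁴ V.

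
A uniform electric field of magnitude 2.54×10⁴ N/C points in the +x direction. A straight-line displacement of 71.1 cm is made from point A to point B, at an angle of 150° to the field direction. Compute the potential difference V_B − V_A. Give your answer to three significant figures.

1.56×10⁴ V

Only the component of displacement along E changes the potential: ΔV = −E·d·cosθ.
ΔV = −(2.54×10⁴ V/m)(0.711 m)cos150° = 1.56×10⁴ V.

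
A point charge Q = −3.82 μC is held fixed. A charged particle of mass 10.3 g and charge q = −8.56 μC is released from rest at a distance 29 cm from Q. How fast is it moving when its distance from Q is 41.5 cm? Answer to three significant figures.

7.70 m/s

Only the electrostatic force acts, so mechanical energy is conserved: ½mv² = U₁ − U₂ = kQq(1/r₁ − 1/r₂).
U₁ − U₂ = (8.99×10⁹ N·m²/C²)(-3.82×10⁻⁶ C)(-8.56×10⁻⁶ C)(1/0.290 − 1/0.415) = 0.305 J.
v = √(2·0.305/0.0103) = 7.70 m/s.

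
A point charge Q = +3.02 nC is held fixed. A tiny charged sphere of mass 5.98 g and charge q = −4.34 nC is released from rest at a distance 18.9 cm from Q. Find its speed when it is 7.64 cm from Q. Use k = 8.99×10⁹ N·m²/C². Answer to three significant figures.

0.0175 m/s

Only the electrostatic force acts, so mechanical energy is conserved: ½mv² = U₁ − U₂ = kQq(1/r₁ − 1/r₂).
U₁ − U₂ = (8.99×10⁹ N·m²/C²)(3.02×10⁻⁹ C)(-4.34×10⁻⁹ C)(1/0.189 − 1/0.0764) = 9.19×10⁻⁷ J.
v = √(2·9.19×10⁻⁷/5.98×10⁻³) = 0.0175 m/s.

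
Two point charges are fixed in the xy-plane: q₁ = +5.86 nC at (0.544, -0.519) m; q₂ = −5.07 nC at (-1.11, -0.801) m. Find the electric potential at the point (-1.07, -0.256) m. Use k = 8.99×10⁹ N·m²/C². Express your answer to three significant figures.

-51.2 V

Electric potential is a scalar, so the contributions from each charge add algebraically: V = Σ kqᵢ/rᵢ.
Distances from the field point to each charge: r₁ = 1.64 m, r₂ = 0.546 m.
V = k[(5.86×10⁻⁹)/(1.64) + (-5.07×10⁻⁹)/(0.546)] = -51.2 V.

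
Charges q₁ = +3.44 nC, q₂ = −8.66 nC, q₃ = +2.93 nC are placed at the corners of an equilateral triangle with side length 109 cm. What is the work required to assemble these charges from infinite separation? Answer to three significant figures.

The work to assemble the configuration equals its total potential energy, U = Σ kqᵢqⱼ/rᵢⱼ over all pairs.
All three pair separations equal the side length, 1.09 m.
U = (-2.46×10⁻⁷) + (8.31×10⁻⁸) + (-2.09×10⁻⁷) = -3.72×10⁻⁷ J.

-3.72×10⁻⁷ J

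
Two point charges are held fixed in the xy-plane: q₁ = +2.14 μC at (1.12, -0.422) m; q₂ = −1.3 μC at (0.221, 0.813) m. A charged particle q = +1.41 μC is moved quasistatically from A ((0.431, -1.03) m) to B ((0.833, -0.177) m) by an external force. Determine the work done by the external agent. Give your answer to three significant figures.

0.0371 J

For quasistatic motion the external work equals the change in potential energy: W_ext = qΔV = q(V_B − V_A).
At A: distances to the source charges are 0.919 m, 1.85 m; V_A = Σ kqᵢ/rᵢ = 1.46×10⁴ V.
At B: distances to the source charges are 0.377 m, 1.16 m; V_B = Σ kqᵢ/rᵢ = 4.09×10⁴ V.
ΔV = V_B − V_A = 2.63×10⁴ V.
W_ext = qΔV = (1.41×10⁻⁶ C)(2.63×10⁴ V) = 0.0371 J.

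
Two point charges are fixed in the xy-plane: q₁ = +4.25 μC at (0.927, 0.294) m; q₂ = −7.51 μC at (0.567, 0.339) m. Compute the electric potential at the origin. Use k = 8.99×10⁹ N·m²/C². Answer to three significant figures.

The total potential is the scalar sum of each charge's contribution, V = Σ kqᵢ/rᵢ.
Distances from the field point to each charge: r₁ = 0.973 m, r₂ = 0.661 m.
V = k[(4.25×10⁻⁶)/(0.973) + (-7.51×10⁻⁶)/(0.661)] = -6.29×10⁴ V.

-6.29×10⁴ V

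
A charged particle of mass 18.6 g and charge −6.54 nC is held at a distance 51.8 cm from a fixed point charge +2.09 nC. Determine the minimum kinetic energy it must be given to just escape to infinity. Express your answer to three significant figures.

To just escape, total mechanical energy must reach zero at infinity: ½mv²_min + U = 0, so ½mv²_min = −U = |kQq|/r.
|U| = |kQq|/r = (8.99×10⁹ N·m²/C²)(2.09×10⁻⁹)(6.54×10⁻⁹)/(0.518) = 2.37×10⁻⁷ J.

2.37×10⁻⁷ J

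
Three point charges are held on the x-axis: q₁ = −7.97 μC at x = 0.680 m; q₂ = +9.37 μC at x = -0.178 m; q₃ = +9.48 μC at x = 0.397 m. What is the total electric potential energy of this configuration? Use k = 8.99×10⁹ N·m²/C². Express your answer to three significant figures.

The assembly work is the sum of pairwise potential energies, U = Σ_{i<j} kqᵢqⱼ/rᵢⱼ.
Pair separations: r₁₂ = 0.858 m, r₁₃ = 0.283 m, r₂₃ = 0.575 m.
U = (-0.782) + (-2.40) + (1.39) = -1.79 J.

-1.79 J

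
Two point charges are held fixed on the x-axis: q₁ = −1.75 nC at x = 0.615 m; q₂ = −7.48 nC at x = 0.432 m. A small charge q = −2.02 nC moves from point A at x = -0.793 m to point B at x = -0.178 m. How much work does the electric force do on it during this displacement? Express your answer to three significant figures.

-1.29×10⁻⁷ J

The work done by the electric force is W_field = −ΔU = −q(V_B − V_A) = q(V_A − V_B).
At A: distances to the source charges are 1.41 m, 1.23 m; V_A = Σ kqᵢ/rᵢ = -66.1 V.
At B: distances to the source charges are 0.793 m, 0.610 m; V_B = Σ kqᵢ/rᵢ = -130 V.
ΔV = V_B − V_A = -64.0 V.
W_field = −qΔV = −(-2.02×10⁻⁹ C)(-64.0 V) = -1.29×10⁻⁷ J.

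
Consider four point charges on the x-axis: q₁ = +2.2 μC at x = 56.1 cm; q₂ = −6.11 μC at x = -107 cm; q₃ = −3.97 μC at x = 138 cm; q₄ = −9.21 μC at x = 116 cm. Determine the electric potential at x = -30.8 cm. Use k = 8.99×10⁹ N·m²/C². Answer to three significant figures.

-1.27×10⁵ V

The total potential is the scalar sum of each charge's contribution, V = Σ kqᵢ/rᵢ.
Distances from the field point to each charge: r₁ = 0.869 m, r₂ = 0.762 m, r₃ = 1.69 m, r₄ = 1.47 m.
V = k[(2.20×10⁻⁶)/(0.869) + (-6.11×10⁻⁶)/(0.762) + (-3.97×10⁻⁶)/(1.69) + (-9.21×10⁻⁶)/(1.47)] = -1.27×10⁵ V.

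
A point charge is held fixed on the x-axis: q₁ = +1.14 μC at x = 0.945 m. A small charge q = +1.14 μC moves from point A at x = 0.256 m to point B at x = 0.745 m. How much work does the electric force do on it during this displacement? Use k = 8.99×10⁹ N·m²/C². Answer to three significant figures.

The work done by the electric force is W_field = −ΔU = −q(V_B − V_A) = q(V_A − V_B).
At A: distance to the source charge is 0.689 m; V_A = kq₁/r = 1.49×10⁴ V.
At B: distance to the source charge is 0.200 m; V_B = kq₁/r = 5.12×10⁴ V.
ΔV = V_B − V_A = 3.64×10⁴ V.
W_field = −qΔV = −(1.14×10⁻⁶ C)(3.64×10⁴ V) = -0.0415 J.

-0.0415 J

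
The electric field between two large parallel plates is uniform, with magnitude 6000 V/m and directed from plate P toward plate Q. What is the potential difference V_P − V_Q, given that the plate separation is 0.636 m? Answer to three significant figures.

3820 V

In a uniform field, potential decreases in the direction of E: ΔV = −E·d for a displacement d parallel to E.
Going from Q to P is a displacement of 0.636 m opposite to the field, so V_P − V_Q = +Ed = 3820 V.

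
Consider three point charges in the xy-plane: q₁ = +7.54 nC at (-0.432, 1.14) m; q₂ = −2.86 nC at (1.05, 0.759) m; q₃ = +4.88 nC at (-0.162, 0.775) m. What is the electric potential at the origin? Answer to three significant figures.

The total potential is the scalar sum of each charge's contribution, V = Σ kqᵢ/rᵢ.
Distances from the field point to each charge: r₁ = 1.22 m, r₂ = 1.30 m, r₃ = 0.792 m.
V = k[(7.54×10⁻⁹)/(1.22) + (-2.86×10⁻⁹)/(1.30) + (4.88×10⁻⁹)/(0.792)] = 91.2 V.

91.2 V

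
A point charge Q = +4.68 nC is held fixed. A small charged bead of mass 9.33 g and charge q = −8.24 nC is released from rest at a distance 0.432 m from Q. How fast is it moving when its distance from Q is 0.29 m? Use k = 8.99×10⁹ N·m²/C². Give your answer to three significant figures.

9.18×10⁻³ m/s

Only the electrostatic force acts, so mechanical energy is conserved: ½mv² = U₁ − U₂ = kQq(1/r₁ − 1/r₂).
U₁ − U₂ = (8.99×10⁹ N·m²/C²)(4.68×10⁻⁹ C)(-8.24×10⁻⁹ C)(1/0.432 − 1/0.290) = 3.93×10⁻⁷ J.
v = √(2·3.93×10⁻⁷/9.33×10⁻³) = 9.18×10⁻³ m/s.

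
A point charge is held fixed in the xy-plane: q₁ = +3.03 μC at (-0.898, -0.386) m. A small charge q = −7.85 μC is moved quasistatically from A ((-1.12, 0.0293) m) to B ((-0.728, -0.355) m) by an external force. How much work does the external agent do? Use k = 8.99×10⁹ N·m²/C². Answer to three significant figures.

-0.783 J

For quasistatic motion the external work equals the change in potential energy: W_ext = qΔV = q(V_B − V_A).
At A: distance to the source charge is 0.471 m; V_A = kq₁/r = 5.78×10⁴ V.
At B: distance to the source charge is 0.173 m; V_B = kq₁/r = 1.58×10⁵ V.
ΔV = V_B − V_A = 9.98×10⁴ V.
W_ext = qΔV = (-7.85×10⁻⁶ C)(9.98×10⁴ V) = -0.783 J.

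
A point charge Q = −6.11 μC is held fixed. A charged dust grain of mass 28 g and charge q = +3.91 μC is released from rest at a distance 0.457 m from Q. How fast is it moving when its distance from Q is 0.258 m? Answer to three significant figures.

Only the electrostatic force acts, so mechanical energy is conserved: ½mv² = U₁ − U₂ = kQq(1/r₁ − 1/r₂).
U₁ − U₂ = (8.99×10⁹ N·m²/C²)(-6.11×10⁻⁶ C)(3.91×10⁻⁶ C)(1/0.457 − 1/0.258) = 0.362 J.
v = √(2·0.362/0.0280) = 5.09 m/s.

5.09 m/s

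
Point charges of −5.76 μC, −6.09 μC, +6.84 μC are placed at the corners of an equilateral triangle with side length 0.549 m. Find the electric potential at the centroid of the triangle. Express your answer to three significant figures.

Electric potential is a scalar, so the contributions from each charge add algebraically: V = Σ kqᵢ/rᵢ.
The distance from each vertex to the centroid is a/√3 = 0.317 m.
V = k[(-5.76×10⁻⁶)/(0.317) + (-6.09×10⁻⁶)/(0.317) + (6.84×10⁻⁶)/(0.317)] = -1.42×10⁵ V.

-1.42×10⁵ V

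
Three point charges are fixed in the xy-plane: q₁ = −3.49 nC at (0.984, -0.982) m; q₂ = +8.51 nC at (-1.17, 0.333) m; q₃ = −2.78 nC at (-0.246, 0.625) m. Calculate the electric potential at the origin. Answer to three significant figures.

3.11 V

Electric potential is a scalar, so the contributions from each charge add algebraically: V = Σ kqᵢ/rᵢ.
Distances from the field point to each charge: r₁ = 1.39 m, r₂ = 1.22 m, r₃ = 0.672 m.
V = k[(-3.49×10⁻⁹)/(1.39) + (8.51×10⁻⁹)/(1.22) + (-2.78×10⁻⁹)/(0.672)] = 3.11 V.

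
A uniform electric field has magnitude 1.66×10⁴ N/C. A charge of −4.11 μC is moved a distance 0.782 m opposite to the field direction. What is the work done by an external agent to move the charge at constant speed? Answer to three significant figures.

-0.0534 J

The potential change for a displacement 0.782 m opposite to the field direction is ΔV = +Ed = 1.30×10⁴ V.
W_ext = qΔV = -0.0534 J.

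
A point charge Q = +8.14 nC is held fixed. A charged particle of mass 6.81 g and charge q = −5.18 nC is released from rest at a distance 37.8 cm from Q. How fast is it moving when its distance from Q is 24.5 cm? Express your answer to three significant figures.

Only the electrostatic force acts, so mechanical energy is conserved: ½mv² = U₁ − U₂ = kQq(1/r₁ − 1/r₂).
U₁ − U₂ = (8.99×10⁹ N·m²/C²)(8.14×10⁻⁹ C)(-5.18×10⁻⁹ C)(1/0.378 − 1/0.245) = 5.44×10⁻⁷ J.
v = √(2·5.44×10⁻⁷/6.81×10⁻³) = 0.0126 m/s.

0.0126 m/s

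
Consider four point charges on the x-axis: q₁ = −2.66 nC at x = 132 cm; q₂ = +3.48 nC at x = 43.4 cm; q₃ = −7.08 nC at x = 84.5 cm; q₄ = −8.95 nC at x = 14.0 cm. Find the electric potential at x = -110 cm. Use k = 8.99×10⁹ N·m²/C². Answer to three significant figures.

The total potential is the scalar sum of each charge's contribution, V = Σ kqᵢ/rᵢ.
Distances from the field point to each charge: r₁ = 2.42 m, r₂ = 1.53 m, r₃ = 1.95 m, r₄ = 1.24 m.
V = k[(-2.66×10⁻⁹)/(2.42) + (3.48×10⁻⁹)/(1.53) + (-7.08×10⁻⁹)/(1.95) + (-8.95×10⁻⁹)/(1.24)] = -87.1 V.

-87.1 V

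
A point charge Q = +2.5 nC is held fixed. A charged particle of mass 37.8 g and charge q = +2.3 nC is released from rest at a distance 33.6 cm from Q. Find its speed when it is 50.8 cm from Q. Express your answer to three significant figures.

1.66×10⁻³ m/s

Only the electrostatic force acts, so mechanical energy is conserved: ½mv² = U₁ − U₂ = kQq(1/r₁ − 1/r₂).
U₁ − U₂ = (8.99×10⁹ N·m²/C²)(2.50×10⁻⁹ C)(2.30×10⁻⁹ C)(1/0.336 − 1/0.508) = 5.21×10⁻⁸ J.
v = √(2·5.21×10⁻⁸/0.0378) = 1.66×10⁻³ m/s.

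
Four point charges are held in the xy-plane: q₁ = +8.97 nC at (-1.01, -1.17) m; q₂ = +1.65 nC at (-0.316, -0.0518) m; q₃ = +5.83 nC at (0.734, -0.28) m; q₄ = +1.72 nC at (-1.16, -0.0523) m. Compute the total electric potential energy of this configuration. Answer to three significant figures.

6.22×10⁻⁷ J

The assembly work is the sum of pairwise potential energies, U = Σ_{i<j} kqᵢqⱼ/rᵢⱼ.
Pair separations: r₁₂ = 1.32 m, r₁₃ = 1.96 m, r₁₄ = 1.13 m, r₂₃ = 1.07 m, r₂₄ = 0.844 m, r₃₄ = 1.91 m.
Summing all 6 pair terms gives U = 6.22×10⁻⁷ J.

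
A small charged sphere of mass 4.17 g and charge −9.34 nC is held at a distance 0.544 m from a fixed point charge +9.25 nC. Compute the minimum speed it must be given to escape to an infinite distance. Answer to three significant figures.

To just escape, total mechanical energy must reach zero at infinity: ½mv²_min + U = 0, so ½mv²_min = −U = |kQq|/r.
|U| = |kQq|/r = (8.99×10⁹ N·m²/C²)(9.25×10⁻⁹)(9.34×10⁻⁹)/(0.544) = 1.43×10⁻⁶ J.
v_min = √(2|U|/m) = √(2·1.43×10⁻⁶/4.17×10⁻³) = 0.0262 m/s.

0.0262 m/s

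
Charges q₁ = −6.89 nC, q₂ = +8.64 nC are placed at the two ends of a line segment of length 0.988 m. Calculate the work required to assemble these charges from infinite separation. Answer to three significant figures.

-5.42×10⁻⁷ J

The assembly work is the sum of pairwise potential energies, U = Σ_{i<j} kqᵢqⱼ/rᵢⱼ.
The separation is r = 0.988 m.
U = (-5.42×10⁻⁷) = -5.42×10⁻⁷ J.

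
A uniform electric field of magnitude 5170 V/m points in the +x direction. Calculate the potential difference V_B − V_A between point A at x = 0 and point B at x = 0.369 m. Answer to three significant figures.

In a uniform field, potential decreases in the direction of E: V_B − V_A = −E·Δx.
V_B − V_A = −(5170 V/m)(0.369 m) = -1910 V.

-1910 V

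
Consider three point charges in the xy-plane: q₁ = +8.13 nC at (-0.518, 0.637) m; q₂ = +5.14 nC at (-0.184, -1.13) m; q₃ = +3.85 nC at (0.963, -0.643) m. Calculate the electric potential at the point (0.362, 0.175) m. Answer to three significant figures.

140 V

The total potential is the scalar sum of each charge's contribution, V = Σ kqᵢ/rᵢ.
Distances from the field point to each charge: r₁ = 0.994 m, r₂ = 1.41 m, r₃ = 1.02 m.
V = k[(8.13×10⁻⁹)/(0.994) + (5.14×10⁻⁹)/(1.41) + (3.85×10⁻⁹)/(1.02)] = 140 V.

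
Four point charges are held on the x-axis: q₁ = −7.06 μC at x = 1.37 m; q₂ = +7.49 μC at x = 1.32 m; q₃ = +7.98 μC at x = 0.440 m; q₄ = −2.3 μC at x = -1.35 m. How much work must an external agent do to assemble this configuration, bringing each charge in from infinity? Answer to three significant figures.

-9.54 J

The assembly work is the sum of pairwise potential energies, U = Σ_{i<j} kqᵢqⱼ/rᵢⱼ.
Pair separations: r₁₂ = 0.0500 m, r₁₃ = 0.930 m, r₁₄ = 2.72 m, r₂₃ = 0.880 m, r₂₄ = 2.67 m, r₃₄ = 1.79 m.
Summing all 6 pair terms gives U = -9.54 J.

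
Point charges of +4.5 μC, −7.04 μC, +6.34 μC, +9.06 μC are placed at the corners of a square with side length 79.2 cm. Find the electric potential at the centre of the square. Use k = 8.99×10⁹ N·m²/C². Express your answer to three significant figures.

2.06×10⁵ V

The total potential is the scalar sum of each charge's contribution, V = Σ kqᵢ/rᵢ.
The distance from each corner to the centre is a√2/2 = 0.560 m.
V = k[(4.50×10⁻⁶)/(0.560) + (-7.04×10⁻⁶)/(0.560) + (6.34×10⁻⁶)/(0.560) + (9.06×10⁻⁶)/(0.560)] = 2.06×10⁵ V.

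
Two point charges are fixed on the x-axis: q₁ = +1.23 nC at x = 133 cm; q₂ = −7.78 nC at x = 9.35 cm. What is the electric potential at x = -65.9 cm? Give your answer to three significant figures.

-87.4 V

The total potential is the scalar sum of each charge's contribution, V = Σ kqᵢ/rᵢ.
Distances from the field point to each charge: r₁ = 1.99 m, r₂ = 0.753 m.
V = k[(1.23×10⁻⁹)/(1.99) + (-7.78×10⁻⁹)/(0.753)] = -87.4 V.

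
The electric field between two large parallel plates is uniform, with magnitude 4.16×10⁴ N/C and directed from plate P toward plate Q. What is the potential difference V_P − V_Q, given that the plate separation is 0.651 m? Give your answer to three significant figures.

In a uniform field, potential decreases in the direction of E: ΔV = −E·d for a displacement d parallel to E.
Going from Q to P is a displacement of 0.651 m opposite to the field, so V_P − V_Q = +Ed = 2.71×10⁴ V.

2.71×10⁴ V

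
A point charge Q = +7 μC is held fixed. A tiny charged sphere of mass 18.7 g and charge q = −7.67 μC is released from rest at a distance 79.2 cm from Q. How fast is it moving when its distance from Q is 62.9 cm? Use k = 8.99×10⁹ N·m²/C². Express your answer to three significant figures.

4.11 m/s

Only the electrostatic force acts, so mechanical energy is conserved: ½mv² = U₁ − U₂ = kQq(1/r₁ − 1/r₂).
U₁ − U₂ = (8.99×10⁹ N·m²/C²)(7.00×10⁻⁶ C)(-7.67×10⁻⁶ C)(1/0.792 − 1/0.629) = 0.158 J.
v = √(2·0.158/0.0187) = 4.11 m/s.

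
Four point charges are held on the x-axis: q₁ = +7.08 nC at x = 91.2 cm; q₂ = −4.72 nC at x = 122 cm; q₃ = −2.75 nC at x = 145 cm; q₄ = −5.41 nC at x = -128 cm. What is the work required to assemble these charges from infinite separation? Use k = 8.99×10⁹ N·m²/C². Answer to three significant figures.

The assembly work is the sum of pairwise potential energies, U = Σ_{i<j} kqᵢqⱼ/rᵢⱼ.
Pair separations: r₁₂ = 0.308 m, r₁₃ = 0.538 m, r₁₄ = 2.19 m, r₂₃ = 0.230 m, r₂₄ = 2.50 m, r₃₄ = 2.73 m.
Summing all 6 pair terms gives U = -8.10×10⁻⁷ J.

-8.10×10⁻⁷ J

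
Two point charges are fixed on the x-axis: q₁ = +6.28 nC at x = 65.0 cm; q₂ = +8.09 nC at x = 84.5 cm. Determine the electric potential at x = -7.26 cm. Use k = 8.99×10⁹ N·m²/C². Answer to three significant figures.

Electric potential is a scalar, so the contributions from each charge add algebraically: V = Σ kqᵢ/rᵢ.
Distances from the field point to each charge: r₁ = 0.723 m, r₂ = 0.918 m.
V = k[(6.28×10⁻⁹)/(0.723) + (8.09×10⁻⁹)/(0.918)] = 157 V.

157 V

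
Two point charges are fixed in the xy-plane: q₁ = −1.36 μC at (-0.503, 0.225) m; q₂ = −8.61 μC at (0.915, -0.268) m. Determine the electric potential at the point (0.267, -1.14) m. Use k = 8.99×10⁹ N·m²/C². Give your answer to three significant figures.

-7.90×10⁴ V

Electric potential is a scalar, so the contributions from each charge add algebraically: V = Σ kqᵢ/rᵢ.
Distances from the field point to each charge: r₁ = 1.57 m, r₂ = 1.09 m.
V = k[(-1.36×10⁻⁶)/(1.57) + (-8.61×10⁻⁶)/(1.09)] = -7.90×10⁴ V.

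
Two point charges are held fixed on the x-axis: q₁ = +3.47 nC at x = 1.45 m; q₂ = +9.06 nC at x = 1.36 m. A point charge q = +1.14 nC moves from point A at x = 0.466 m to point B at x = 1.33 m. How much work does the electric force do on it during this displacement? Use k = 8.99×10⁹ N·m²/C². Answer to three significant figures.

The work done by the electric force is W_field = −ΔU = −q(V_B − V_A) = q(V_A − V_B).
At A: distances to the source charges are 0.984 m, 0.894 m; V_A = Σ kqᵢ/rᵢ = 123 V.
At B: distances to the source charges are 0.120 m, 0.0300 m; V_B = Σ kqᵢ/rᵢ = 2970 V.
ΔV = V_B − V_A = 2850 V.
W_field = −qΔV = −(1.14×10⁻⁹ C)(2850 V) = -3.25×10⁻⁶ J.

-3.25×10⁻⁶ J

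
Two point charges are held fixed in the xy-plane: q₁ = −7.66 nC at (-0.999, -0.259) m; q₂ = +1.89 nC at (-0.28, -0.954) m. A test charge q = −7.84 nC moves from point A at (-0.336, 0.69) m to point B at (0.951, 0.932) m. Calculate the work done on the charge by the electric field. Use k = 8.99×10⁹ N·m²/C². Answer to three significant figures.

2.08×10⁻⁷ J

The work done by the electric force is W_field = −ΔU = −q(V_B − V_A) = q(V_A − V_B).
At A: distances to the source charges are 1.16 m, 1.64 m; V_A = Σ kqᵢ/rᵢ = -49.2 V.
At B: distances to the source charges are 2.28 m, 2.25 m; V_B = Σ kqᵢ/rᵢ = -22.6 V.
ΔV = V_B − V_A = 26.6 V.
W_field = −qΔV = −(-7.84×10⁻⁹ C)(26.6 V) = 2.08×10⁻⁷ J.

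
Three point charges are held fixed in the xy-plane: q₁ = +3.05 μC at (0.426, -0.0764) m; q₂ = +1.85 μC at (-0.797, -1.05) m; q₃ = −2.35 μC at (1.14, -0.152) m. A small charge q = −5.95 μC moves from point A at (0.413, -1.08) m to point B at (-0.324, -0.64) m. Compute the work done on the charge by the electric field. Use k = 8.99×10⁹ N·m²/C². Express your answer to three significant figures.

The work done by the electric force is W_field = −ΔU = −q(V_B − V_A) = q(V_A − V_B).
At A: distances to the source charges are 1.00 m, 1.21 m, 1.18 m; V_A = Σ kqᵢ/rᵢ = 2.31×10⁴ V.
At B: distances to the source charges are 0.938 m, 0.626 m, 1.54 m; V_B = Σ kqᵢ/rᵢ = 4.21×10⁴ V.
ΔV = V_B − V_A = 1.90×10⁴ V.
W_field = −qΔV = −(-5.95×10⁻⁶ C)(1.90×10⁴ V) = 0.113 J.

0.113 J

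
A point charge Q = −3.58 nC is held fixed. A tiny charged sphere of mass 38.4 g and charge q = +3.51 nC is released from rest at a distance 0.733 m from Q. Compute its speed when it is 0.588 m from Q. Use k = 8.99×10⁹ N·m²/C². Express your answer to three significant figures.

1.41×10⁻³ m/s

Only the electrostatic force acts, so mechanical energy is conserved: ½mv² = U₁ − U₂ = kQq(1/r₁ − 1/r₂).
U₁ − U₂ = (8.99×10⁹ N·m²/C²)(-3.58×10⁻⁹ C)(3.51×10⁻⁹ C)(1/0.733 − 1/0.588) = 3.80×10⁻⁸ J.
v = √(2·3.80×10⁻⁸/0.0384) = 1.41×10⁻³ m/s.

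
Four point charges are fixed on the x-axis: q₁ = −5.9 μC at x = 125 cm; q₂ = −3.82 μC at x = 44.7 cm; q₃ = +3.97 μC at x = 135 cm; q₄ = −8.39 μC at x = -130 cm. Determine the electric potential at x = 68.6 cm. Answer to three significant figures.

The total potential is the scalar sum of each charge's contribution, V = Σ kqᵢ/rᵢ.
Distances from the field point to each charge: r₁ = 0.564 m, r₂ = 0.239 m, r₃ = 0.664 m, r₄ = 1.99 m.
V = k[(-5.90×10⁻⁶)/(0.564) + (-3.82×10⁻⁶)/(0.239) + (3.97×10⁻⁶)/(0.664) + (-8.39×10⁻⁶)/(1.99)] = -2.22×10⁵ V.

-2.22×10⁵ V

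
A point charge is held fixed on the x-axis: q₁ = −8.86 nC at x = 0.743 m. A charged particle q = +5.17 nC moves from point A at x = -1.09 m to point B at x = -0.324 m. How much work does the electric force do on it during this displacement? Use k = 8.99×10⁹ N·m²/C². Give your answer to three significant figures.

The work done by the electric force is W_field = −ΔU = −q(V_B − V_A) = q(V_A − V_B).
At A: distance to the source charge is 1.83 m; V_A = kq₁/r = -43.5 V.
At B: distance to the source charge is 1.07 m; V_B = kq₁/r = -74.6 V.
ΔV = V_B − V_A = -31.2 V.
W_field = −qΔV = −(5.17×10⁻⁹ C)(-31.2 V) = 1.61×10⁻⁷ J.

1.61×10⁻⁷ J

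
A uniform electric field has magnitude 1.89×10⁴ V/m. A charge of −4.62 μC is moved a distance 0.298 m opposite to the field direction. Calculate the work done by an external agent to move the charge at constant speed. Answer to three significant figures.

-0.0260 J

The potential change for a displacement 0.298 m opposite to the field direction is ΔV = +Ed = 5630 V.
W_ext = qΔV = -0.0260 J.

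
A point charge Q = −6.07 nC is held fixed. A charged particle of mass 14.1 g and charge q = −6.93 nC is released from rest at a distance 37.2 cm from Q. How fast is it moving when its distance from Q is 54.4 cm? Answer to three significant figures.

6.75×10⁻³ m/s

Only the electrostatic force acts, so mechanical energy is conserved: ½mv² = U₁ − U₂ = kQq(1/r₁ − 1/r₂).
U₁ − U₂ = (8.99×10⁹ N·m²/C²)(-6.07×10⁻⁹ C)(-6.93×10⁻⁹ C)(1/0.372 − 1/0.544) = 3.21×10⁻⁷ J.
v = √(2·3.21×10⁻⁷/0.0141) = 6.75×10⁻³ m/s.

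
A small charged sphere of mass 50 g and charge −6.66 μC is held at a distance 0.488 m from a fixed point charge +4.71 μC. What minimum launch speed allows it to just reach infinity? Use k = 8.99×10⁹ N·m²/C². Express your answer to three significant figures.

4.81 m/s

To just escape, total mechanical energy must reach zero at infinity: ½mv²_min + U = 0, so ½mv²_min = −U = |kQq|/r.
|U| = |kQq|/r = (8.99×10⁹ N·m²/C²)(4.71×10⁻⁶)(6.66×10⁻⁶)/(0.488) = 0.578 J.
v_min = √(2|U|/m) = √(2·0.578/0.0500) = 4.81 m/s.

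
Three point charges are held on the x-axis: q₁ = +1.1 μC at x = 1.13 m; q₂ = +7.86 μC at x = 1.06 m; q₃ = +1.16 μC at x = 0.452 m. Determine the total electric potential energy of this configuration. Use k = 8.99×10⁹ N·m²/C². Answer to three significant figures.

The work to assemble the configuration equals its total potential energy, U = Σ kqᵢqⱼ/rᵢⱼ over all pairs.
Pair separations: r₁₂ = 0.0700 m, r₁₃ = 0.678 m, r₂₃ = 0.608 m.
U = (1.11) + (0.0169) + (0.135) = 1.26 J.

1.26 J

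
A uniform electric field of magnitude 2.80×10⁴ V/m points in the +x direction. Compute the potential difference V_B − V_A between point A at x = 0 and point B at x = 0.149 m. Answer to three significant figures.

-4170 V

In a uniform field, potential decreases in the direction of E: V_B − V_A = −E·Δx.
V_B − V_A = −(2.80×10⁴ V/m)(0.149 m) = -4170 V.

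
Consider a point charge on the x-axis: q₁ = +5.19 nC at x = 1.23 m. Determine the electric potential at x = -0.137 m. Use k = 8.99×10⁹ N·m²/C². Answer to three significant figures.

Electric potential is a scalar, so the contributions from each charge add algebraically: V = Σ kqᵢ/rᵢ.
V = k[(5.19×10⁻⁹)/(1.37)] = 34.1 V.

34.1 V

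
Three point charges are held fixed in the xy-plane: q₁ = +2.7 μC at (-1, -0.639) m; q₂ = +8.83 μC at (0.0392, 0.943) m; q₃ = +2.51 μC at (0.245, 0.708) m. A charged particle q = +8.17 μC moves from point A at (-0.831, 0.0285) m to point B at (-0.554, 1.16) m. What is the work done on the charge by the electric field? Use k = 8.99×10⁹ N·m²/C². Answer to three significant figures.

The work done by the electric force is W_field = −ΔU = −q(V_B − V_A) = q(V_A − V_B).
At A: distances to the source charges are 0.689 m, 1.26 m, 1.27 m; V_A = Σ kqᵢ/rᵢ = 1.16×10⁵ V.
At B: distances to the source charges are 1.85 m, 0.632 m, 0.918 m; V_B = Σ kqᵢ/rᵢ = 1.63×10⁵ V.
ΔV = V_B − V_A = 4.75×10⁴ V.
W_field = −qΔV = −(8.17×10⁻⁶ C)(4.75×10⁴ V) = -0.388 J.

-0.388 J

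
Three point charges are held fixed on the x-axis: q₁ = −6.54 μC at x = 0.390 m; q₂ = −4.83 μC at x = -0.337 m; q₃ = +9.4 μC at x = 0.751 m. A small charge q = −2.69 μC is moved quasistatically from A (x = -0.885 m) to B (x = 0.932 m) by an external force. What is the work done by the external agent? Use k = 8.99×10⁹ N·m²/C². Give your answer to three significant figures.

For quasistatic motion the external work equals the change in potential energy: W_ext = qΔV = q(V_B − V_A).
At A: distances to the source charges are 1.27 m, 0.548 m, 1.64 m; V_A = Σ kqᵢ/rᵢ = -7.37×10⁴ V.
At B: distances to the source charges are 0.542 m, 1.27 m, 0.181 m; V_B = Σ kqᵢ/rᵢ = 3.24×10⁵ V.
ΔV = V_B − V_A = 3.98×10⁵ V.
W_ext = qΔV = (-2.69×10⁻⁶ C)(3.98×10⁵ V) = -1.07 J.

-1.07 J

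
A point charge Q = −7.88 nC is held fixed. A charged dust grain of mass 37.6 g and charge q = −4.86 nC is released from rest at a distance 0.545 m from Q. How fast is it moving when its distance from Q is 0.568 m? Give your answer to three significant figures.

Only the electrostatic force acts, so mechanical energy is conserved: ½mv² = U₁ − U₂ = kQq(1/r₁ − 1/r₂).
U₁ − U₂ = (8.99×10⁹ N·m²/C²)(-7.88×10⁻⁹ C)(-4.86×10⁻⁹ C)(1/0.545 − 1/0.568) = 2.56×10⁻⁸ J.
v = √(2·2.56×10⁻⁸/0.0376) = 1.17×10⁻³ m/s.

1.17×10⁻³ m/s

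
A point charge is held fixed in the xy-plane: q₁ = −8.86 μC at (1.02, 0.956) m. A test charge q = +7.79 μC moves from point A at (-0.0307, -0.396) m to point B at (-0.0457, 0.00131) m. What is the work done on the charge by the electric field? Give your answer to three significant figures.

0.0713 J

The work done by the electric force is W_field = −ΔU = −q(V_B − V_A) = q(V_A − V_B).
At A: distance to the source charge is 1.71 m; V_A = kq₁/r = -4.65×10⁴ V.
At B: distance to the source charge is 1.43 m; V_B = kq₁/r = -5.57×10⁴ V.
ΔV = V_B − V_A = -9150 V.
W_field = −qΔV = −(7.79×10⁻⁶ C)(-9150 V) = 0.0713 J.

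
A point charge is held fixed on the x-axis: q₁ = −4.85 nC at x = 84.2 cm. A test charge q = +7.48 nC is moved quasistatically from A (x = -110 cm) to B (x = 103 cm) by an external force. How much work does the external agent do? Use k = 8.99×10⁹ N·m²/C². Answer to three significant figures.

-1.57×10⁻⁶ J

For quasistatic motion the external work equals the change in potential energy: W_ext = qΔV = q(V_B − V_A).
At A: distance to the source charge is 1.94 m; V_A = kq₁/r = -22.5 V.
At B: distance to the source charge is 0.188 m; V_B = kq₁/r = -232 V.
ΔV = V_B − V_A = -209 V.
W_ext = qΔV = (7.48×10⁻⁹ C)(-209 V) = -1.57×10⁻⁶ J.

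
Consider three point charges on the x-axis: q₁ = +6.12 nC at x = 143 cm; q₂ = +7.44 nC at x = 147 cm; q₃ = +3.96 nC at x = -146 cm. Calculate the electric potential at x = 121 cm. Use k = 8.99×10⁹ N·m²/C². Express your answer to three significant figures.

The total potential is the scalar sum of each charge's contribution, V = Σ kqᵢ/rᵢ.
Distances from the field point to each charge: r₁ = 0.220 m, r₂ = 0.260 m, r₃ = 2.67 m.
V = k[(6.12×10⁻⁹)/(0.220) + (7.44×10⁻⁹)/(0.260) + (3.96×10⁻⁹)/(2.67)] = 521 V.

521 V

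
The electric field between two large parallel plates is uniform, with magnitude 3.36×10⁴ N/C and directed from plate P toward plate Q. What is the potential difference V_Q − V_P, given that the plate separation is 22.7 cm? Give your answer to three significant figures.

In a uniform field, potential decreases in the direction of E: ΔV = −E·d for a displacement d parallel to E.
Going from P to Q is a displacement of 22.7 cm along the field, so V_Q − V_P = −Ed = -7630 V.

-7630 V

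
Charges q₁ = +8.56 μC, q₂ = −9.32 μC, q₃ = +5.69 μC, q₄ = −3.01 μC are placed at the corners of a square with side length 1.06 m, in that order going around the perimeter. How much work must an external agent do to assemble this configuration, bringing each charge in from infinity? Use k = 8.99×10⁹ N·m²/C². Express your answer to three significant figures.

-1.03 J

The assembly work is the sum of pairwise potential energies, U = Σ_{i<j} kqᵢqⱼ/rᵢⱼ.
The four side pairs have separation 1.06 m and the two diagonal pairs 1.50 m.
Summing all 6 pair terms gives U = -1.03 J.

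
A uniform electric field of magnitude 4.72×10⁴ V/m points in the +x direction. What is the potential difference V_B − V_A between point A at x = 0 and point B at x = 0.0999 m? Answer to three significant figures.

-4720 V

In a uniform field, potential decreases in the direction of E: V_B − V_A = −E·Δx.
V_B − V_A = −(4.72×10⁴ V/m)(0.0999 m) = -4720 V.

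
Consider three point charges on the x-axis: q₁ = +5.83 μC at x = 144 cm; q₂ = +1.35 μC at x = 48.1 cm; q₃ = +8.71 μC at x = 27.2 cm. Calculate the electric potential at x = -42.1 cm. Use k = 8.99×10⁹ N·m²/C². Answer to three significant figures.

1.55×10⁵ V

The total potential is the scalar sum of each charge's contribution, V = Σ kqᵢ/rᵢ.
Distances from the field point to each charge: r₁ = 1.86 m, r₂ = 0.902 m, r₃ = 0.693 m.
V = k[(5.83×10⁻⁶)/(1.86) + (1.35×10⁻⁶)/(0.902) + (8.71×10⁻⁶)/(0.693)] = 1.55×10⁵ V.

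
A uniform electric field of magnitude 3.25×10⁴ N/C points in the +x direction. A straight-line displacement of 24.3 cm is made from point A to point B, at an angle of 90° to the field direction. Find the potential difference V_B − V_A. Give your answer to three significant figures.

Only the component of displacement along E changes the potential: ΔV = −E·d·cosθ.
ΔV = −(3.25×10⁴ V/m)(0.243 m)cos90° = 0 V.

0 V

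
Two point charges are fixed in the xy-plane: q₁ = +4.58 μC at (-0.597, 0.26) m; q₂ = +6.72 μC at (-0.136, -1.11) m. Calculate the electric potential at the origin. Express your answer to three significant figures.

Electric potential is a scalar, so the contributions from each charge add algebraically: V = Σ kqᵢ/rᵢ.
Distances from the field point to each charge: r₁ = 0.651 m, r₂ = 1.12 m.
V = k[(4.58×10⁻⁶)/(0.651) + (6.72×10⁻⁶)/(1.12)] = 1.17×10⁵ V.

1.17×10⁵ V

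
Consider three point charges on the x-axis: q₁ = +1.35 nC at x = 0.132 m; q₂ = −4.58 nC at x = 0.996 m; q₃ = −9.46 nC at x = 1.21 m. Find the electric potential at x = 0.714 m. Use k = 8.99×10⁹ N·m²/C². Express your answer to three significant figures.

Electric potential is a scalar, so the contributions from each charge add algebraically: V = Σ kqᵢ/rᵢ.
Distances from the field point to each charge: r₁ = 0.582 m, r₂ = 0.282 m, r₃ = 0.496 m.
V = k[(1.35×10⁻⁹)/(0.582) + (-4.58×10⁻⁹)/(0.282) + (-9.46×10⁻⁹)/(0.496)] = -297 V.

-297 V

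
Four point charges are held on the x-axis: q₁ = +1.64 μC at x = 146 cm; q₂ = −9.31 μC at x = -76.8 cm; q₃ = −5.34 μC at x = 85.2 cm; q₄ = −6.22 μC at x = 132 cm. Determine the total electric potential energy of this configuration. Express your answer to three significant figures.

0.317 J

The work to assemble the configuration equals its total potential energy, U = Σ kqᵢqⱼ/rᵢⱼ over all pairs.
Pair separations: r₁₂ = 2.23 m, r₁₃ = 0.608 m, r₁₄ = 0.140 m, r₂₃ = 1.62 m, r₂₄ = 2.09 m, r₃₄ = 0.468 m.
Summing all 6 pair terms gives U = 0.317 J.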